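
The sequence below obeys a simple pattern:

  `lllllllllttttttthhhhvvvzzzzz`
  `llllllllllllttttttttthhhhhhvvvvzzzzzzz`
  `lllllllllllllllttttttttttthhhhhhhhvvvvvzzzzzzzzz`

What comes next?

llllllllllllllllllttttttttttttthhhhhhhhhhvvvvvvzzzzzzzzzzz

The n-th term is 3n l's then 2n+1 t's then 2n-2 h's then n v's then 2n-1 z's, where the shown terms are n = 3, 4, 5.
Setting n = 6 gives 18, 13, 10, 6, 11 characters in each block.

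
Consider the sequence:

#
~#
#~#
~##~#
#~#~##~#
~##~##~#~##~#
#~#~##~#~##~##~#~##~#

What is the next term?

From term 3 onward, concatenate the second-to-last term with the last: #·~# = #~#, ~#·#~# = ~##~#, …
So term 8 is ~##~##~#~##~#·#~#~##~#~##~##~#~##~#.

~##~##~#~##~##~#~##~#~##~##~#~##~#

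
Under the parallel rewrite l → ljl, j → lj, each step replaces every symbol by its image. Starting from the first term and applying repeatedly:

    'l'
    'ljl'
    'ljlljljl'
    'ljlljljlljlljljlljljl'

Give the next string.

ljlljljlljlljljlljljlljlljljlljlljljlljljlljlljljlljljl

φ(ljlljljlljlljljlljljl) expands symbol-by-symbol to ljl lj ljl ljl lj ljl lj ljl ljl lj ljl ljl lj ljl lj ljl ljl lj ljl lj ljl; joining the 21 pieces gives the next term.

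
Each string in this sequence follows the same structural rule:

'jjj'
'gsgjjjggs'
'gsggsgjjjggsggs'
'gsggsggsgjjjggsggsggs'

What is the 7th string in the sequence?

Every step adds gsg to the front and ggs to the end of the previous string.
From gsggsggsgjjjggsggsggs, 3 further steps: gsggsggsgjjjggsggsggs → gsggsggsggsgjjjggsggsggsggs → gsggsggsggsggsgjjjggsggsggsggsggs → (answer).

gsggsggsggsggsggsgjjjggsggsggsggsggsggs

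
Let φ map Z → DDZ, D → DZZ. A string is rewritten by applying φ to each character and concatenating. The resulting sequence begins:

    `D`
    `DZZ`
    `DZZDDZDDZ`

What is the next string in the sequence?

DZZDDZDDZDZZDZZDDZDZZDZZDDZ

Rewriting each symbol of DZZDDZDDZ: D→DZZ, Z→DDZ, Z→DDZ, D→DZZ, D→DZZ, Z→DDZ, D→DZZ, D→DZZ, Z→DDZ, which concatenates to DZZ DDZ DDZ DZZ DZZ DDZ DZZ DZZ DDZ.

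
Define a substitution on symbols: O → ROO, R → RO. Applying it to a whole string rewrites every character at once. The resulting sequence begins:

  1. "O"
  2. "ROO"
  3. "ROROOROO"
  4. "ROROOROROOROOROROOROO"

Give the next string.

ROROOROROOROOROROOROROOROOROROOROOROROOROROOROOROROOROO

Applying the rule to each of the 21 symbols of ROROOROROOROOROROOROO gives the pieces RO ROO RO ROO ROO RO ROO RO ROO ROO RO ROO ROO RO ROO RO ROO ROO RO ROO ROO, which concatenate to the answer.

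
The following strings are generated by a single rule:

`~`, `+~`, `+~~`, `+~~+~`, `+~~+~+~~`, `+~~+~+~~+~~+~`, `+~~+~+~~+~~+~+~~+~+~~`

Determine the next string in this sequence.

+~~+~+~~+~~+~+~~+~+~~+~~+~+~~+~~+~

This is a Fibonacci-style word recurrence s(k) = s(k−1)·s(k−2): e.g. +~·~ = +~~.
Continuing: +~~+~+~~+~~+~+~~+~+~~ · +~~+~+~~+~~+~ gives term 8.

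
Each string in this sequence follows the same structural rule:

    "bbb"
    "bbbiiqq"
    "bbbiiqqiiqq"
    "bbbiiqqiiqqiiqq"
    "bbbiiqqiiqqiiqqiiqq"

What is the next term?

Every step adds iiqq to the end: s(k+1) = s(k)·iiqq.
Applying this once more to bbbiiqqiiqqiiqqiiqq:

bbbiiqqiiqqiiqqiiqqiiqq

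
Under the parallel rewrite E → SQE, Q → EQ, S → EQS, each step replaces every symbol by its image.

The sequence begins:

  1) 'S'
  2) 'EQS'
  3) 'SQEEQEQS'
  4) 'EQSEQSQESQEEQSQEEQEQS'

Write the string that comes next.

SQEEQEQSSQEEQEQSEQSQEEQSEQSQESQEEQEQSEQSQESQEEQSQEEQEQS

φ(EQSEQSQESQEEQSQEEQEQS) expands symbol-by-symbol to SQE EQ EQS SQE EQ EQS EQ SQE EQS EQ SQE SQE EQ EQS EQ SQE SQE EQ SQE EQ EQS; joining the 21 pieces gives the next term.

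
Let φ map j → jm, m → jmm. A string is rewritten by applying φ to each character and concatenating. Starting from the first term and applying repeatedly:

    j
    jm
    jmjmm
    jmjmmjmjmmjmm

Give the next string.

φ(jmjmmjmjmmjmm) expands symbol-by-symbol to jm jmm jm jmm jmm jm jmm jm jmm jmm jm jmm jmm; joining the 13 pieces gives the next term.

jmjmmjmjmmjmmjmjmmjmjmmjmmjmjmmjmm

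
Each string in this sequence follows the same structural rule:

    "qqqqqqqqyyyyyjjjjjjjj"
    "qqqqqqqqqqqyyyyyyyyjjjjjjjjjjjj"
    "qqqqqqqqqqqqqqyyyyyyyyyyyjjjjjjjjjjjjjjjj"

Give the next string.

qqqqqqqqqqqqqqqqqyyyyyyyyyyyyyyjjjjjjjjjjjjjjjjjjjj

Reading off run lengths: q runs 8, 11, 14; y runs 5, 8, 11; j runs 8, 12, 16 — each is linear in n, where the shown terms are n = 2, 3, 4.
For the next term, n = 5, so the run lengths are 17, 14, 20.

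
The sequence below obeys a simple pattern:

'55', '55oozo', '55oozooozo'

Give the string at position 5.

55oozooozooozooozo

The strings grow by a fixed suffix oozo each time.
From 55oozooozo, 2 further steps: 55oozooozo → 55oozooozooozo → (answer).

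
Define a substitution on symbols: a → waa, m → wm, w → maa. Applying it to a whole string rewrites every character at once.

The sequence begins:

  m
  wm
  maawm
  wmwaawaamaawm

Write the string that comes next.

Applying the rule to each of the 13 symbols of wmwaawaamaawm gives the pieces maa wm maa waa waa maa waa waa wm waa waa maa wm, which concatenate to the answer.

maawmmaawaawaamaawaawaawmwaawaamaawm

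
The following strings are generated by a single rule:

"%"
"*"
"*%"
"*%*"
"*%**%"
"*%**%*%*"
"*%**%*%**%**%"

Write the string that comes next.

*%**%*%**%**%*%**%*%*

This is a Fibonacci-style word recurrence s(k) = s(k−1)·s(k−2): e.g. *·% = *%.
The next term joins *%**%*%**%**% and *%**%*%*.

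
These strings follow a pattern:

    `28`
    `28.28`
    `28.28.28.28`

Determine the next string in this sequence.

s(k+1) = s(k)·.·s(k) — each term doubles the last with '.' between the halves.
So the next term is two copies of 28.28.28.28 with '.' between the halves.

28.28.28.28.28.28.28.28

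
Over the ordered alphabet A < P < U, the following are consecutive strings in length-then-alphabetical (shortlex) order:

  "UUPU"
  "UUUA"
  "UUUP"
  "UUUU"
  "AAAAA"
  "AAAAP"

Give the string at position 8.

AAAPA

Continuing the enumeration 2 steps past AAAAP: AAAAP → AAAAU → (answer).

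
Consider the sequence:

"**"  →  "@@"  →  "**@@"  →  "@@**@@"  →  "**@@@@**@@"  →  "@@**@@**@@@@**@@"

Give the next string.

**@@@@**@@@@**@@**@@@@**@@

Each term (from the third on) is the two preceding terms concatenated in order: term 3 = **·@@ = **@@.
The next term joins **@@@@**@@ and @@**@@**@@@@**@@.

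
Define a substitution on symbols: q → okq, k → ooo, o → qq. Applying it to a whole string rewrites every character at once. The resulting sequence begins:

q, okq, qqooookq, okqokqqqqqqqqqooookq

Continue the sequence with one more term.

φ(okqokqqqqqqqqqooookq) expands symbol-by-symbol to qq ooo okq qq ooo okq okq okq okq okq okq okq okq okq qq qq qq qq ooo okq; joining the 20 pieces gives the next term.

qqooookqqqooookqokqokqokqokqokqokqokqokqqqqqqqqqooookq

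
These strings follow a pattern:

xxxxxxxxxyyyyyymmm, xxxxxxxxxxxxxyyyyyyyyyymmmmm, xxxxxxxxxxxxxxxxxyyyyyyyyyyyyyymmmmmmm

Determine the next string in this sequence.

xxxxxxxxxxxxxxxxxxxxxyyyyyyyyyyyyyyyyyymmmmmmmmm

The n-th term is 4n+1 x's then 4n-2 y's then 2n-1 m's, where the shown terms are n = 2, 3, 4.
For the next term, n = 5, so the run lengths are 21, 18, 9.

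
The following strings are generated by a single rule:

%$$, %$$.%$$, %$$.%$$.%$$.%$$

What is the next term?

Each string is two copies of the previous one joined by '.'.
One more doubling of %$$.%$$.%$$.%$$ gives the answer.

%$$.%$$.%$$.%$$.%$$.%$$.%$$.%$$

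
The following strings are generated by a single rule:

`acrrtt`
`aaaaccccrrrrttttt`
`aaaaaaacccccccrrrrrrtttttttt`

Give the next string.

aaaaaaaaaaccccccccccrrrrrrrrttttttttttt

Term n consists of 3n-2 a's, followed by 3n-2 c's, followed by 2n r's, followed by 3n-1 t's (n = 1, 2, …).
Setting n = 4 gives 10, 10, 8, 11 characters in each block.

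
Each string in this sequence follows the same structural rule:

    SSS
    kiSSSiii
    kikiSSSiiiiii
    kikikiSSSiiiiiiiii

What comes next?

kikikikiSSSiiiiiiiiiiii

s(k+1) = ki·s(k)·iii, so each term gains ki as a prefix and iii as a suffix.
So the next term is ki·kikikiSSSiiiiiiiii·iii.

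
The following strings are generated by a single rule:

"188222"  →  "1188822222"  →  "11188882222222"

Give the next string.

111188888222222222

Each string has the form 1^{n} 8^{n+1} 2^{2n+1} (n = 1, 2, …).
Setting n = 4 gives 4, 5, 9 characters in each block.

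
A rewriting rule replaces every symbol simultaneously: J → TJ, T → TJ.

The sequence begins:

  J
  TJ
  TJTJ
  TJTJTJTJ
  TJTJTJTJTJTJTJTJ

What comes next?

TJTJTJTJTJTJTJTJTJTJTJTJTJTJTJTJ

Replace each of the 16 characters of TJTJTJTJTJTJTJTJ in place — TJ TJ TJ TJ TJ TJ TJ TJ TJ TJ TJ TJ TJ TJ TJ TJ — and concatenate.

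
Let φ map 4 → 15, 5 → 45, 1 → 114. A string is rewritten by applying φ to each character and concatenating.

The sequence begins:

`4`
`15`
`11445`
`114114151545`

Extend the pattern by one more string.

Apply φ to 114114151545 symbol by symbol: 1→114, 1→114, 4→15, 1→114, 1→114, 4→15, 1→114, 5→45, 1→114, 5→45, 4→15, 5→45; joined: 114 114 15 114 114 15 114 45 114 45 15 45.

114114151141141511445114451545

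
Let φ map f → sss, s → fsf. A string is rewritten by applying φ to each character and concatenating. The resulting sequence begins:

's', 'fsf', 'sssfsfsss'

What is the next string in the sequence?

Apply φ to sssfsfsss symbol by symbol: s→fsf, s→fsf, s→fsf, f→sss, s→fsf, f→sss, s→fsf, s→fsf, s→fsf; joined: fsf fsf fsf sss fsf sss fsf fsf fsf.

fsffsffsfsssfsfsssfsffsffsf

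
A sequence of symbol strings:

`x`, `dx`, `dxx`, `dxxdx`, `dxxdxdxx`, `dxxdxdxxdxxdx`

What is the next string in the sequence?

dxxdxdxxdxxdxdxxdxdxx

From term 3 onward, concatenate the last term with the second-to-last: dx·x = dxx, dxx·dx = dxxdx, …
So term 7 is dxxdxdxxdxxdx·dxxdxdxx.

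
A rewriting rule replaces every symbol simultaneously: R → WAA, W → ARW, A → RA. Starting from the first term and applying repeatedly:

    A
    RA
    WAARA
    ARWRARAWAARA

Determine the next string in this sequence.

Expanding ARWRARAWAARA: A→RA, R→WAA, W→ARW, R→WAA, A→RA, R→WAA, A→RA, W→ARW, A→RA, A→RA, R→WAA, A→RA. Concatenated: RA WAA ARW WAA RA WAA RA ARW RA RA WAA RA.

RAWAAARWWAARAWAARAARWRARAWAARA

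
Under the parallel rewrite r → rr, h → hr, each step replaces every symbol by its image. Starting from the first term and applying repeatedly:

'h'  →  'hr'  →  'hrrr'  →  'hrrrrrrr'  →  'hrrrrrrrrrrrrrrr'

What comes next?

hrrrrrrrrrrrrrrrrrrrrrrrrrrrrrrr

φ(hrrrrrrrrrrrrrrr) expands symbol-by-symbol to hr rr rr rr rr rr rr rr rr rr rr rr rr rr rr rr; joining the 16 pieces gives the next term.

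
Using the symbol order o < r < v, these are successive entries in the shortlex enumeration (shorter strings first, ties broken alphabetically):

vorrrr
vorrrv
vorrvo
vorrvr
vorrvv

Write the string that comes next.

Find the rightmost character of vorrvv below v, bump it to the next letter, and reset everything to its right to o.

vorvoo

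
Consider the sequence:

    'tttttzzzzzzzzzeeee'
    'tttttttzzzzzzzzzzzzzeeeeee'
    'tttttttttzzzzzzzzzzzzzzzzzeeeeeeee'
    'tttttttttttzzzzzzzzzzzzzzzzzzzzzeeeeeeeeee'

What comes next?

Reading off run lengths: t runs 5, 7, 9, 11; z runs 9, 13, 17, 21; e runs 4, 6, 8, 10 — each is linear in n, where the shown terms are n = 2, 3, 4, 5.
At n = 6 the blocks have lengths 13, 25, 12.

tttttttttttttzzzzzzzzzzzzzzzzzzzzzzzzzeeeeeeeeeeee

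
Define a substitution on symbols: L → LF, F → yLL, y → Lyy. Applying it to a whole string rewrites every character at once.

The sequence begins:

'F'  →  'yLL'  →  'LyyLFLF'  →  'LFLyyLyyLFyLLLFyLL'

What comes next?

φ(LFLyyLyyLFyLLLFyLL) expands symbol-by-symbol to LF yLL LF Lyy Lyy LF Lyy Lyy LF yLL Lyy LF LF LF yLL Lyy LF LF; joining the 18 pieces gives the next term.

LFyLLLFLyyLyyLFLyyLyyLFyLLLyyLFLFLFyLLLyyLFLF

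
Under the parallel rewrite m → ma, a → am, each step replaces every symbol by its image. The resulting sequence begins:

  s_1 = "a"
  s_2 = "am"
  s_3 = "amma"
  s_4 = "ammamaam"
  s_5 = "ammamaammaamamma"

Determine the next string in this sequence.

Replace each of the 16 characters of ammamaammaamamma in place — am ma ma am ma am am ma ma am am ma am ma ma am — and concatenate.

ammamaammaamammamaamammaammamaam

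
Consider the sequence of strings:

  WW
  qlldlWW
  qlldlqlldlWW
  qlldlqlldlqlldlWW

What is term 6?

Every step adds qlldl at the front: s(k+1) = qlldl·s(k).
From qlldlqlldlqlldlWW, 2 further steps: qlldlqlldlqlldlWW → qlldlqlldlqlldlqlldlWW → (answer).

qlldlqlldlqlldlqlldlqlldlWW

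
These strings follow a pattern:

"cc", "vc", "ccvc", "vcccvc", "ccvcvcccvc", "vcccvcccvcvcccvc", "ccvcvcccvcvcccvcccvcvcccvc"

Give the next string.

This is a Fibonacci-style word recurrence s(k) = s(k−2)·s(k−1): e.g. cc·vc = ccvc.
The next term joins vcccvcccvcvcccvc and ccvcvcccvcvcccvcccvcvcccvc.

vcccvcccvcvcccvcccvcvcccvcvcccvcccvcvcccvc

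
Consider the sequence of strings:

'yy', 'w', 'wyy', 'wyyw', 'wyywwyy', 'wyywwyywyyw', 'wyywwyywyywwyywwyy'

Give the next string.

wyywwyywyywwyywwyywyywwyywyyw

From term 3 onward, concatenate the last term with the second-to-last: w·yy = wyy, wyy·w = wyyw, …
Continuing: wyywwyywyywwyywwyy · wyywwyywyyw gives term 8.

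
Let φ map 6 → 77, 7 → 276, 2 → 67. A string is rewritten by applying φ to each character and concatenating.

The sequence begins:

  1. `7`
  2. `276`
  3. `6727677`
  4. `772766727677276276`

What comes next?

Replace each of the 18 characters of 772766727677276276 in place — 276 276 67 276 77 77 276 67 276 77 276 276 67 276 77 67 276 77 — and concatenate.

276276672767777276672767727627667276776727677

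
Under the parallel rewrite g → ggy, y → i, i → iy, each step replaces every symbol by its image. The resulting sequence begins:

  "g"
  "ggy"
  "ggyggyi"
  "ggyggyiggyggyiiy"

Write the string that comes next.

Rewriting the 16 symbols of ggyggyiggyggyiiy one by one yields ggy ggy i ggy ggy i iy ggy ggy i ggy ggy i iy iy i; concatenated:

ggyggyiggyggyiiyggyggyiggyggyiiyiyi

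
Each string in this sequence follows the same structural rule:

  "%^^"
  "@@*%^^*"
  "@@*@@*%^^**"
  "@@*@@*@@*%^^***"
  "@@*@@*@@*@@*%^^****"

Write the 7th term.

@@*@@*@@*@@*@@*@@*%^^******

s(k+1) = @@*·s(k)·*, so each term gains @@* as a prefix and * as a suffix.
From @@*@@*@@*@@*%^^****, 2 further steps: @@*@@*@@*@@*%^^**** → @@*@@*@@*@@*@@*%^^***** → (answer).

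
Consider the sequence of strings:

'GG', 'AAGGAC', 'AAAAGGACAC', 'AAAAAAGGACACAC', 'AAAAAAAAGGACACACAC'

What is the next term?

AAAAAAAAAAGGACACACACAC

Every step adds AA to the front and AC to the end of the previous string.
One more step from AAAAAAAAGGACACACAC gives the answer.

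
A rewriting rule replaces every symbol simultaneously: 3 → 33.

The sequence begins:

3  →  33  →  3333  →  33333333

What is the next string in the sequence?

Rewriting each symbol of 33333333: 3→33, 3→33, 3→33, 3→33, 3→33, 3→33, 3→33, 3→33, which concatenates to 33 33 33 33 33 33 33 33.

3333333333333333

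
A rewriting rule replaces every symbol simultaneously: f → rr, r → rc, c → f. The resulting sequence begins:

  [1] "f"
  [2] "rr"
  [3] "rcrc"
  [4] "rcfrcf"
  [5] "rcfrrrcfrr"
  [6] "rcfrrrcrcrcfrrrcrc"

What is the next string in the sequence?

φ(rcfrrrcrcrcfrrrcrc) expands symbol-by-symbol to rc f rr rc rc rc f rc f rc f rr rc rc rc f rc f; joining the 18 pieces gives the next term.

rcfrrrcrcrcfrcfrcfrrrcrcrcfrcf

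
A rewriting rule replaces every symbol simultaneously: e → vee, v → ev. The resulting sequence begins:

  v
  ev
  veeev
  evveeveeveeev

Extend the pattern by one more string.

veeevevveeveeevveeveeevveeveeveeev

Replace each of the 13 characters of evveeveeveeev in place — vee ev ev vee vee ev vee vee ev vee vee vee ev — and concatenate.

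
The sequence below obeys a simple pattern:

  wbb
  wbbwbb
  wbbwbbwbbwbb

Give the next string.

Each string is two copies of the previous one concatenated.
So the next term is two copies of wbbwbbwbbwbb.

wbbwbbwbbwbbwbbwbbwbbwbb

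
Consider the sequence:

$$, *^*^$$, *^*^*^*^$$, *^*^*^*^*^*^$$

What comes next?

The strings grow by a fixed prefix *^*^ each time.
One more step from *^*^*^*^*^*^$$ gives the answer.

*^*^*^*^*^*^*^*^$$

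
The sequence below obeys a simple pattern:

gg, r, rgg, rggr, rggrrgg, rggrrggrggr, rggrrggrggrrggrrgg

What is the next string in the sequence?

rggrrggrggrrggrrggrggrrggrggr

Each term (from the third on) is the previous term followed by the one before it: term 3 = r·gg = rgg.
So term 8 is rggrrggrggrrggrrgg·rggrrggrggr.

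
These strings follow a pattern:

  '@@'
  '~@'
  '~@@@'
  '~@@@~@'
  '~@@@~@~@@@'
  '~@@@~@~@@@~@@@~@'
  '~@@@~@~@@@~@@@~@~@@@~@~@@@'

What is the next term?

From term 3 onward, concatenate the last term with the second-to-last: ~@·@@ = ~@@@, ~@@@·~@ = ~@@@~@, …
The next term joins ~@@@~@~@@@~@@@~@~@@@~@~@@@ and ~@@@~@~@@@~@@@~@.

~@@@~@~@@@~@@@~@~@@@~@~@@@~@@@~@~@@@~@@@~@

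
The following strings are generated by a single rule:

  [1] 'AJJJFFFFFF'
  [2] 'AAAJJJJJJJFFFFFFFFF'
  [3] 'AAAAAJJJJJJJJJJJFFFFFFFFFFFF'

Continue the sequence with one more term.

AAAAAAAJJJJJJJJJJJJJJJFFFFFFFFFFFFFFF

Each string has the form A^{2n-1} J^{4n-1} F^{3n+3} (n = 1, 2, …).
At n = 4 the blocks have lengths 7, 15, 15.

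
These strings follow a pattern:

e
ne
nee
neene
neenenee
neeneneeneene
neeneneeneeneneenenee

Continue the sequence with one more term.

neeneneeneeneneeneneeneeneneeneene

This is a Fibonacci-style word recurrence s(k) = s(k−1)·s(k−2): e.g. ne·e = nee.
So term 8 is neeneneeneeneneenenee·neeneneeneene.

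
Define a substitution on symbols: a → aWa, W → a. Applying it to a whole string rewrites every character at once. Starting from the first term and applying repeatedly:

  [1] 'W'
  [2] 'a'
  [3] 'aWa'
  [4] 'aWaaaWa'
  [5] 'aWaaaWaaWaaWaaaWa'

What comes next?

Applying the rule to each of the 17 symbols of aWaaaWaaWaaWaaaWa gives the pieces aWa a aWa aWa aWa a aWa aWa a aWa aWa a aWa aWa aWa a aWa, which concatenate to the answer.

aWaaaWaaWaaWaaaWaaWaaaWaaWaaaWaaWaaWaaaWa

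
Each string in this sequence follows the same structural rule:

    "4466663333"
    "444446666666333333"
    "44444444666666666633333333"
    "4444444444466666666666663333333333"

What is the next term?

444444444444446666666666666666333333333333

The n-th term is 3n-1 4's then 3n+1 6's then 2n+2 3's (n = 1, 2, …).
At n = 5 the blocks have lengths 14, 16, 12.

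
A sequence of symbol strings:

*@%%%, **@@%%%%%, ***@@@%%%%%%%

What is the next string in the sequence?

****@@@@%%%%%%%%%

Each string has the form *^{n} @^{n} %^{2n+1} (n = 1, 2, …).
Setting n = 4 gives 4, 4, 9 characters in each block.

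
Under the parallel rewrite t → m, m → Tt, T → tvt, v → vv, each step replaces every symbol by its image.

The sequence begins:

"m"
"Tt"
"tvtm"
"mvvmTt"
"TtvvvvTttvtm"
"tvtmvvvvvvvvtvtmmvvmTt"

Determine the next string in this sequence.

Replace each of the 22 characters of tvtmvvvvvvvvtvtmmvvmTt in place — m vv m Tt vv vv vv vv vv vv vv vv m vv m Tt Tt vv vv Tt tvt m — and concatenate.

mvvmTtvvvvvvvvvvvvvvvvmvvmTtTtvvvvTttvtm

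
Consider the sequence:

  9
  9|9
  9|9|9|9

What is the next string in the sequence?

s(k+1) = s(k)·|·s(k) — each term doubles the last with '|' between the halves.
One more doubling of 9|9|9|9 gives the answer.

9|9|9|9|9|9|9|9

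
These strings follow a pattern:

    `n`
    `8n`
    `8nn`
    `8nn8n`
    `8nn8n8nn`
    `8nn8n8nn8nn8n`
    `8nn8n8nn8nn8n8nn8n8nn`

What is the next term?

8nn8n8nn8nn8n8nn8n8nn8nn8n8nn8nn8n

Each term (from the third on) is the previous term followed by the one before it: term 3 = 8n·n = 8nn.
Continuing: 8nn8n8nn8nn8n8nn8n8nn · 8nn8n8nn8nn8n gives term 8.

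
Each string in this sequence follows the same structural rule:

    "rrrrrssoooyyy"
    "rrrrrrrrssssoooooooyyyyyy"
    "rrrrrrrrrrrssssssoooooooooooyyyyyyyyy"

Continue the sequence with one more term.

rrrrrrrrrrrrrrssssssssoooooooooooooooyyyyyyyyyyyy

Reading off run lengths: r runs 5, 8, 11; s runs 2, 4, 6; o runs 3, 7, 11; y runs 3, 6, 9 — each is linear in n (n = 1, 2, …).
At n = 4 the blocks have lengths 14, 8, 15, 12.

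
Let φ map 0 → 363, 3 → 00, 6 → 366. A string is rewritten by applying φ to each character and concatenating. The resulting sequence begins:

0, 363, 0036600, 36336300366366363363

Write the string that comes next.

Rewriting the 20 symbols of 36336300366366363363 one by one yields 00 366 00 00 366 00 363 363 00 366 366 00 366 366 00 366 00 00 366 00; concatenated:

00366000036600363363003663660036636600366000036600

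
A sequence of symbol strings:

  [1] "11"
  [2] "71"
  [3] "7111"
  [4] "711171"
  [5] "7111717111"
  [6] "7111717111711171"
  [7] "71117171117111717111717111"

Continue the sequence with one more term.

711171711171117171117171117111717111711171

This is a Fibonacci-style word recurrence s(k) = s(k−1)·s(k−2): e.g. 71·11 = 7111.
The next term joins 71117171117111717111717111 and 7111717111711171.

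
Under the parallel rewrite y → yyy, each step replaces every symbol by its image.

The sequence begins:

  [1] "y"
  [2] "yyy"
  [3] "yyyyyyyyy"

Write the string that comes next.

yyyyyyyyyyyyyyyyyyyyyyyyyyy

Apply φ to yyyyyyyyy symbol by symbol: y→yyy, y→yyy, y→yyy, y→yyy, y→yyy, y→yyy, y→yyy, y→yyy, y→yyy; joined: yyy yyy yyy yyy yyy yyy yyy yyy yyy.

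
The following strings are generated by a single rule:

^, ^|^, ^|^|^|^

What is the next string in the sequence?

^|^|^|^|^|^|^|^

Each string is two copies of the previous one joined by '|'.
So the next term is two copies of ^|^|^|^ with '|' between the halves.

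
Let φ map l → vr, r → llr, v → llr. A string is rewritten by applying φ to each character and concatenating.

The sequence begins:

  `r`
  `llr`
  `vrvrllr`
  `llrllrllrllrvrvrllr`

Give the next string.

vrvrllrvrvrllrvrvrllrvrvrllrllrllrllrllrvrvrllr

Applying the rule to each of the 19 symbols of llrllrllrllrvrvrllr gives the pieces vr vr llr vr vr llr vr vr llr vr vr llr llr llr llr llr vr vr llr, which concatenate to the answer.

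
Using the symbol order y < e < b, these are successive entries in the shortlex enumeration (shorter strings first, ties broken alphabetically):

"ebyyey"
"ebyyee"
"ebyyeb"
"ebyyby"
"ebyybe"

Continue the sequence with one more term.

Treat ebyybe as a base-3 numeral over the given alphabet and add one, carrying through any trailing b's.

ebyybb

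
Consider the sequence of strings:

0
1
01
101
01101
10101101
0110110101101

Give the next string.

Each term (from the third on) is the two preceding terms concatenated in order: term 3 = 0·1 = 01.
The next term joins 10101101 and 0110110101101.

101011010110110101101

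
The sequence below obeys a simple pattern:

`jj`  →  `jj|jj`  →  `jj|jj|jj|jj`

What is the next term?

Each string is two copies of the previous one joined by '|'.
One more doubling of jj|jj|jj|jj gives the answer.

jj|jj|jj|jj|jj|jj|jj|jj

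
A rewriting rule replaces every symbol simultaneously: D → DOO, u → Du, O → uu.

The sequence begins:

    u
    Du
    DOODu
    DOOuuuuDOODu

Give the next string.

Rewriting each symbol of DOOuuuuDOODu: D→DOO, O→uu, O→uu, u→Du, u→Du, u→Du, u→Du, D→DOO, O→uu, O→uu, D→DOO, u→Du, which concatenates to DOO uu uu Du Du Du Du DOO uu uu DOO Du.

DOOuuuuDuDuDuDuDOOuuuuDOODu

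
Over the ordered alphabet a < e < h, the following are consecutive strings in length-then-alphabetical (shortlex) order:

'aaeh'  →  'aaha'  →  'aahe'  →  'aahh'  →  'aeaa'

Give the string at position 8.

aeea

Advancing 3 positions from aeaa through aeaa → aeae → aeah reaches term 8.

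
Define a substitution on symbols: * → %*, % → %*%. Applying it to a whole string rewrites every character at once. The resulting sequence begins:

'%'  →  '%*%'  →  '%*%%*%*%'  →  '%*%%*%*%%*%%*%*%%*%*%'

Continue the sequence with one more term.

Replace each of the 21 characters of %*%%*%*%%*%%*%*%%*%*% in place — %*% %* %*% %*% %* %*% %* %*% %*% %* %*% %*% %* %*% %* %*% %*% %* %*% %* %*% — and concatenate.

%*%%*%*%%*%%*%*%%*%*%%*%%*%*%%*%%*%*%%*%*%%*%%*%*%%*%*%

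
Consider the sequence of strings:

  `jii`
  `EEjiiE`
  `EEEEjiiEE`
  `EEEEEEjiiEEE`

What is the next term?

Every step adds EE to the front and E to the end of the previous string.
One more step from EEEEEEjiiEEE gives the answer.

EEEEEEEEjiiEEEE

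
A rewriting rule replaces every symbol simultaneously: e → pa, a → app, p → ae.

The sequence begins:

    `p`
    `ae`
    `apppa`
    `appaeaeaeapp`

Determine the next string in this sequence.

appaeaeapppaapppaapppaappaeae

Rewriting each symbol of appaeaeaeapp: a→app, p→ae, p→ae, a→app, e→pa, a→app, e→pa, a→app, e→pa, a→app, p→ae, p→ae, which concatenates to app ae ae app pa app pa app pa app ae ae.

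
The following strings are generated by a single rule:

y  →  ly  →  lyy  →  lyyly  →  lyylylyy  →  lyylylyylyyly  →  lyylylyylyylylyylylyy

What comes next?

Each term (from the third on) is the previous term followed by the one before it: term 3 = ly·y = lyy.
Continuing: lyylylyylyylylyylylyy · lyylylyylyyly gives term 8.

lyylylyylyylylyylylyylyylylyylyyly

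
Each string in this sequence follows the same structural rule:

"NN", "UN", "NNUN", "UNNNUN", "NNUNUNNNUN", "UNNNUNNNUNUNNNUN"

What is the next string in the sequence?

NNUNUNNNUNUNNNUNNNUNUNNNUN

From term 3 onward, concatenate the second-to-last term with the last: NN·UN = NNUN, UN·NNUN = UNNNUN, …
So term 7 is NNUNUNNNUN·UNNNUNNNUNUNNNUN.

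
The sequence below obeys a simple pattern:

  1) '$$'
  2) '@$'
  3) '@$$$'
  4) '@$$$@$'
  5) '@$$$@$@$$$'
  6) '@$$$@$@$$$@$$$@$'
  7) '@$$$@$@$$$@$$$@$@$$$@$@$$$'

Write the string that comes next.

@$$$@$@$$$@$$$@$@$$$@$@$$$@$$$@$@$$$@$$$@$

Each term (from the third on) is the previous term followed by the one before it: term 3 = @$·$$ = @$$$.
Continuing: @$$$@$@$$$@$$$@$@$$$@$@$$$ · @$$$@$@$$$@$$$@$ gives term 8.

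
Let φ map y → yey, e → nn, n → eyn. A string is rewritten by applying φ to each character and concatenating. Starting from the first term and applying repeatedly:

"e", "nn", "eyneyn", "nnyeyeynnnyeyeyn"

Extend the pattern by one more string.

Applying the rule to each of the 16 symbols of nnyeyeynnnyeyeyn gives the pieces eyn eyn yey nn yey nn yey eyn eyn eyn yey nn yey nn yey eyn, which concatenate to the answer.

eyneynyeynnyeynnyeyeyneyneynyeynnyeynnyeyeyn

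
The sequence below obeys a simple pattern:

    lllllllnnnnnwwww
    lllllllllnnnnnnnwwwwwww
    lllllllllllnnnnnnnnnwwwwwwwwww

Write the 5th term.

The n-th term is 2n+3 l's then 2n+1 n's then 3n-2 w's, where the shown terms are n = 2, 3, 4.
At n = 6 the blocks have lengths 15, 13, 16.

lllllllllllllllnnnnnnnnnnnnnwwwwwwwwwwwwwwww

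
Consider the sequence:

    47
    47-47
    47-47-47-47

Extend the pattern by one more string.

47-47-47-47-47-47-47-47

Each string is two copies of the previous one joined by '-'.
So the next term is two copies of 47-47-47-47 with '-' between the halves.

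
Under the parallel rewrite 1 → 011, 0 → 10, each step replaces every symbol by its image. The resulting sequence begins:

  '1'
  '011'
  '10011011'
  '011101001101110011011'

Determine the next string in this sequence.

Rewriting the 21 symbols of 011101001101110011011 one by one yields 10 011 011 011 10 011 10 10 011 011 10 011 011 011 10 10 011 011 10 011 011; concatenated:

1001101101110011101001101110011011011101001101110011011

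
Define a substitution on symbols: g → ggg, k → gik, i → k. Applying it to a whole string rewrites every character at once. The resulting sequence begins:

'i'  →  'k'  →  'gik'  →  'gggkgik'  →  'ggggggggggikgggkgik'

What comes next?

Replace each of the 19 characters of ggggggggggikgggkgik in place — ggg ggg ggg ggg ggg ggg ggg ggg ggg ggg k gik ggg ggg ggg gik ggg k gik — and concatenate.

ggggggggggggggggggggggggggggggkgikggggggggggikgggkgik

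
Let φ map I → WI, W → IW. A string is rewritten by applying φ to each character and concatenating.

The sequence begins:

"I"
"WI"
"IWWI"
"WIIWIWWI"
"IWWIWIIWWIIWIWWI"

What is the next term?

Rewriting the 16 symbols of IWWIWIIWWIIWIWWI one by one yields WI IW IW WI IW WI WI IW IW WI WI IW WI IW IW WI; concatenated:

WIIWIWWIIWWIWIIWIWWIWIIWWIIWIWWI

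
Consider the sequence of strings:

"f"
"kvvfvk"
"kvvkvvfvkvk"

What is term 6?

kvvkvvkvvkvvkvvfvkvkvkvkvk

Every step adds kvv to the front and vk to the end of the previous string.
From kvvkvvfvkvk, 3 further steps: kvvkvvfvkvk → kvvkvvkvvfvkvkvk → kvvkvvkvvkvvfvkvkvkvk → (answer).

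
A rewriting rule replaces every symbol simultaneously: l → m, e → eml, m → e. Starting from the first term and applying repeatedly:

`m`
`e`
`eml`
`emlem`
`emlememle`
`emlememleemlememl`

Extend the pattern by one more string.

φ(emlememleemlememl) expands symbol-by-symbol to eml e m eml e eml e m eml eml e m eml e eml e m; joining the 17 pieces gives the next term.

emlememleemlememlemlememleemlem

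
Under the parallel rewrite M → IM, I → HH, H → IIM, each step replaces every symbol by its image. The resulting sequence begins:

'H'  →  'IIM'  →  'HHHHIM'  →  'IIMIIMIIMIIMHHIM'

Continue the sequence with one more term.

HHHHIMHHHHIMHHHHIMHHHHIMIIMIIMHHIM

Applying the rule to each of the 16 symbols of IIMIIMIIMIIMHHIM gives the pieces HH HH IM HH HH IM HH HH IM HH HH IM IIM IIM HH IM, which concatenate to the answer.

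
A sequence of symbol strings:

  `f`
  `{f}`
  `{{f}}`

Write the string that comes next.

s(k+1) = {·s(k)·}, so each term gains { as a prefix and } as a suffix.
So the next term is {·{{f}}·}.

{{{f}}}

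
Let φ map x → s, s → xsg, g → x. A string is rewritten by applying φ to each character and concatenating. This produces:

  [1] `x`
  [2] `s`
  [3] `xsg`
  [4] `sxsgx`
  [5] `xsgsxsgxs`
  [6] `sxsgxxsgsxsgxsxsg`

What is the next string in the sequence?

xsgsxsgxssxsgxxsgsxsgxsxsgsxsgx

Applying the rule to each of the 17 symbols of sxsgxxsgsxsgxsxsg gives the pieces xsg s xsg x s s xsg x xsg s xsg x s xsg s xsg x, which concatenate to the answer.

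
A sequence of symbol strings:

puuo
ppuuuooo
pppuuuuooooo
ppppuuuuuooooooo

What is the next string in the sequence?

Each string has the form p^{n} u^{n+1} o^{2n-1} (n = 1, 2, …).
At n = 5 the blocks have lengths 5, 6, 9.

pppppuuuuuuooooooooo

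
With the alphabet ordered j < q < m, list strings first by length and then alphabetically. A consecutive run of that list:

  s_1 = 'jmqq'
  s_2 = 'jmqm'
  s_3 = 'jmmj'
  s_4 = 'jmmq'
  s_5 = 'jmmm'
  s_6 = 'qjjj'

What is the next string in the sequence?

qjjq

Find the rightmost character of qjjj below m, bump it to the next letter, and reset everything to its right to j.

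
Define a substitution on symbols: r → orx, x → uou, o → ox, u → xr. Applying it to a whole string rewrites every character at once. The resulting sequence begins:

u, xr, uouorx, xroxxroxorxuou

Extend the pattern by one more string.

φ(xroxxroxorxuou) expands symbol-by-symbol to uou orx ox uou uou orx ox uou ox orx uou xr ox xr; joining the 14 pieces gives the next term.

uouorxoxuouuouorxoxuouoxorxuouxroxxr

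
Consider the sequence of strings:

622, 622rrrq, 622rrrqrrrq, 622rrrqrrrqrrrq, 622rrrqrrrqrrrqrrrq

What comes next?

Every step adds rrrq to the end: s(k+1) = s(k)·rrrq.
Applying this once more to 622rrrqrrrqrrrqrrrq:

622rrrqrrrqrrrqrrrqrrrq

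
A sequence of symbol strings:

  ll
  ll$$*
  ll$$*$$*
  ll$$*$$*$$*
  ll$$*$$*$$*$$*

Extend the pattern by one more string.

ll$$*$$*$$*$$*$$*

The strings grow by a fixed suffix $$* each time.
So the next term is ll$$*$$*$$*$$*·$$*.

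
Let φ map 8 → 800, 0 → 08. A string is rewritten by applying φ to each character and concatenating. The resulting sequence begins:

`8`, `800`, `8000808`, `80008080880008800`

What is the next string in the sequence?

Rewriting the 17 symbols of 80008080880008800 one by one yields 800 08 08 08 800 08 800 08 800 800 08 08 08 800 800 08 08; concatenated:

80008080880008800088008000808088008000808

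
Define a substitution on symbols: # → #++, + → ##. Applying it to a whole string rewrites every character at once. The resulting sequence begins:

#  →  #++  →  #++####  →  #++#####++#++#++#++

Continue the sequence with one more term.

#++#####++#++#++#++#++#####++#####++#####++####

φ(#++#####++#++#++#++) expands symbol-by-symbol to #++ ## ## #++ #++ #++ #++ #++ ## ## #++ ## ## #++ ## ## #++ ## ##; joining the 19 pieces gives the next term.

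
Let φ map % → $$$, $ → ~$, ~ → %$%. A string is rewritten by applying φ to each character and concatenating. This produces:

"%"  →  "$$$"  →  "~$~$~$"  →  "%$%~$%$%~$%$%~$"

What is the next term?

Rewriting the 15 symbols of %$%~$%$%~$%$%~$ one by one yields $$$ ~$ $$$ %$% ~$ $$$ ~$ $$$ %$% ~$ $$$ ~$ $$$ %$% ~$; concatenated:

$$$~$$$$%$%~$$$$~$$$$%$%~$$$$~$$$$%$%~$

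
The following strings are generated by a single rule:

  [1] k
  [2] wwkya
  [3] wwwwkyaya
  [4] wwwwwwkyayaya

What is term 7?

wwwwwwwwwwwwkyayayayayaya

s(k+1) = ww·s(k)·ya, so each term gains ww as a prefix and ya as a suffix.
From wwwwwwkyayaya, 3 further steps: wwwwwwkyayaya → wwwwwwwwkyayayaya → wwwwwwwwwwkyayayayaya → (answer).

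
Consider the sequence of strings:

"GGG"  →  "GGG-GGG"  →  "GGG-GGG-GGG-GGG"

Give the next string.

GGG-GGG-GGG-GGG-GGG-GGG-GGG-GGG

Every step duplicates the string with '-' between the halves.
One more doubling of GGG-GGG-GGG-GGG gives the answer.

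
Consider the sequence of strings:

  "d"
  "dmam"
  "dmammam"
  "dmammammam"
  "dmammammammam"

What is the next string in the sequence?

The strings grow by a fixed suffix mam each time.
So the next term is dmammammammam·mam.

dmammammammammam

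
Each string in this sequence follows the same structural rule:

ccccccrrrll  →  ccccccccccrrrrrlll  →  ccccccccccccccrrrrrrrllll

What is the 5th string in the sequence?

ccccccccccccccccccccccrrrrrrrrrrrllllll

Reading off run lengths: c runs 6, 10, 14; r runs 3, 5, 7; l runs 2, 3, 4 — each is linear in n (n = 1, 2, …).
Setting n = 5 gives 22, 11, 6 characters in each block.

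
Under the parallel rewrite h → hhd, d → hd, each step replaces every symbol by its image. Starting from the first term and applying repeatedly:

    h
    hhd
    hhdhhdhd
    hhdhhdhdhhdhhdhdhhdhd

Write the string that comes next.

hhdhhdhdhhdhhdhdhhdhdhhdhhdhdhhdhhdhdhhdhdhhdhhdhdhhdhd

Replace each of the 21 characters of hhdhhdhdhhdhhdhdhhdhd in place — hhd hhd hd hhd hhd hd hhd hd hhd hhd hd hhd hhd hd hhd hd hhd hhd hd hhd hd — and concatenate.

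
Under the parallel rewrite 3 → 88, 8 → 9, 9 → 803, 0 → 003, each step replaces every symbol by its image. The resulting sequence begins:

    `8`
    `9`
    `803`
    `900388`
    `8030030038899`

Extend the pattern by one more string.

900388003003880030038899803803

Applying the rule to each of the 13 symbols of 8030030038899 gives the pieces 9 003 88 003 003 88 003 003 88 9 9 803 803, which concatenate to the answer.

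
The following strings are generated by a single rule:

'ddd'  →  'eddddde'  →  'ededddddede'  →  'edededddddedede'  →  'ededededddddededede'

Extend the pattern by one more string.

Each term wraps the previous one in ed on the left and de on the right.
Applying this once more to ededededddddededede:

edededededddddedededede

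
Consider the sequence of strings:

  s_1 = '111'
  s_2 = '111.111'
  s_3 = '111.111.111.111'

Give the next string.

s(k+1) = s(k)·.·s(k) — each term doubles the last with '.' between the halves.
So the next term is two copies of 111.111.111.111 with '.' between the halves.

111.111.111.111.111.111.111.111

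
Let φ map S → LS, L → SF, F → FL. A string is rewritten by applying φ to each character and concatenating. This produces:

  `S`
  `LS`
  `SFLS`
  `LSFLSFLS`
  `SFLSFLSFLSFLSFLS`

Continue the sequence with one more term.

Rewriting the 16 symbols of SFLSFLSFLSFLSFLS one by one yields LS FL SF LS FL SF LS FL SF LS FL SF LS FL SF LS; concatenated:

LSFLSFLSFLSFLSFLSFLSFLSFLSFLSFLS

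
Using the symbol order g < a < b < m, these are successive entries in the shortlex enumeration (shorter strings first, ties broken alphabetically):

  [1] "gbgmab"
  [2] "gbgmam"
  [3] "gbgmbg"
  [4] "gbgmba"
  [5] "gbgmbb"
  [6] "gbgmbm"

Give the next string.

The successor of gbgmbm increments the rightmost position that isn't already m and resets every position after it to g.

gbgmmg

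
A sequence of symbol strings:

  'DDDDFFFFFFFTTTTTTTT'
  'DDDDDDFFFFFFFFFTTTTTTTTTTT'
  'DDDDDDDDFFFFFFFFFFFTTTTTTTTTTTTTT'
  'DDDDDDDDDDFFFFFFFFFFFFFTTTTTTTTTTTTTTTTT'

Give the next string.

DDDDDDDDDDDDFFFFFFFFFFFFFFFTTTTTTTTTTTTTTTTTTTT

Term n consists of 2n-2 D's, followed by 2n+1 F's, followed by 3n-1 T's, where the shown terms are n = 3, 4, 5, 6.
At n = 7 the blocks have lengths 12, 15, 20.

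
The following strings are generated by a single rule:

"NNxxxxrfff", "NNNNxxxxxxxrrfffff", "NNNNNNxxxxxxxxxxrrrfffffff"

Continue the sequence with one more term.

Reading off run lengths: N runs 2, 4, 6; x runs 4, 7, 10; r runs 1, 2, 3; f runs 3, 5, 7 — each is linear in n (n = 1, 2, …).
At n = 4 the blocks have lengths 8, 13, 4, 9.

NNNNNNNNxxxxxxxxxxxxxrrrrfffffffff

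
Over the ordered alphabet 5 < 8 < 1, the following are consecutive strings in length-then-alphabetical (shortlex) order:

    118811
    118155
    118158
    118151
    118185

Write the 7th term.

118181

Stepping forward 2 times from 118185: 118185 → 118188, then the target.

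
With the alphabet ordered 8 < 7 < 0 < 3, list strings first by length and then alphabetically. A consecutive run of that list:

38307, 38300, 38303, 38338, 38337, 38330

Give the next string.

38333

Treat 38330 as a base-4 numeral over the given alphabet and add one, carrying through any trailing 3's.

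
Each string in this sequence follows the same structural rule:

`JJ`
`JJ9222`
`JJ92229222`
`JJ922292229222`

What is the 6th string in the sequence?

Each term is the previous one with 9222 appended.
From JJ922292229222, 2 further steps: JJ922292229222 → JJ9222922292229222 → (answer).

JJ92229222922292229222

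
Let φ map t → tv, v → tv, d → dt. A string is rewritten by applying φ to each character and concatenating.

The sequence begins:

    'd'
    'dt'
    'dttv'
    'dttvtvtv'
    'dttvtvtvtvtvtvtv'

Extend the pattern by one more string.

Rewriting the 16 symbols of dttvtvtvtvtvtvtv one by one yields dt tv tv tv tv tv tv tv tv tv tv tv tv tv tv tv; concatenated:

dttvtvtvtvtvtvtvtvtvtvtvtvtvtvtv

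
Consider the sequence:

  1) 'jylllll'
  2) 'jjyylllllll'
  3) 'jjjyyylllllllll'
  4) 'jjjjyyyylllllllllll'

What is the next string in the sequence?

jjjjjyyyyylllllllllllll

Term n consists of n-1 j's, followed by n-1 y's, followed by 2n+1 l's, where the shown terms are n = 2, 3, 4, 5.
For the next term, n = 6, so the run lengths are 5, 5, 13.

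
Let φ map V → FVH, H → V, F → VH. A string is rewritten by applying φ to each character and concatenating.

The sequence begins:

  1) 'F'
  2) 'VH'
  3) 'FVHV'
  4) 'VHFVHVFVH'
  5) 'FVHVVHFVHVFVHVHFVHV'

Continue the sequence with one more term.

VHFVHVFVHFVHVVHFVHVFVHVHFVHVFVHVVHFVHVFVH

Applying the rule to each of the 19 symbols of FVHVVHFVHVFVHVHFVHV gives the pieces VH FVH V FVH FVH V VH FVH V FVH VH FVH V FVH V VH FVH V FVH, which concatenate to the answer.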